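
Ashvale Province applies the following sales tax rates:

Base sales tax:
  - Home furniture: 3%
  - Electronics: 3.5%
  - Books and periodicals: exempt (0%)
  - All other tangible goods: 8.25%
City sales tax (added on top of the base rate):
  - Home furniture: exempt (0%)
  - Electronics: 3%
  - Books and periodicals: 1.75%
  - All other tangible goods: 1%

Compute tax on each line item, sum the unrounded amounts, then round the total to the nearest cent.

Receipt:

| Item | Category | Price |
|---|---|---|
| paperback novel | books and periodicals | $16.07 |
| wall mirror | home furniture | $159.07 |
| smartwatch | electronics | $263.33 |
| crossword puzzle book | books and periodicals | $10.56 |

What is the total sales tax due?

Paperback novel $16.07: books and periodicals → 0% + 1.75% city = 1.75% → $0.281225
Wall mirror $159.07: home furniture → 3% + 0% city = 3% → $4.7721
Smartwatch $263.33: electronics → 3.5% + 3% city = 6.5% → $17.11645
Crossword puzzle book $10.56: books and periodicals → 0% + 1.75% city = 1.75% → $0.1848
Unrounded tax sum = $22.354575 → $22.35

$22.35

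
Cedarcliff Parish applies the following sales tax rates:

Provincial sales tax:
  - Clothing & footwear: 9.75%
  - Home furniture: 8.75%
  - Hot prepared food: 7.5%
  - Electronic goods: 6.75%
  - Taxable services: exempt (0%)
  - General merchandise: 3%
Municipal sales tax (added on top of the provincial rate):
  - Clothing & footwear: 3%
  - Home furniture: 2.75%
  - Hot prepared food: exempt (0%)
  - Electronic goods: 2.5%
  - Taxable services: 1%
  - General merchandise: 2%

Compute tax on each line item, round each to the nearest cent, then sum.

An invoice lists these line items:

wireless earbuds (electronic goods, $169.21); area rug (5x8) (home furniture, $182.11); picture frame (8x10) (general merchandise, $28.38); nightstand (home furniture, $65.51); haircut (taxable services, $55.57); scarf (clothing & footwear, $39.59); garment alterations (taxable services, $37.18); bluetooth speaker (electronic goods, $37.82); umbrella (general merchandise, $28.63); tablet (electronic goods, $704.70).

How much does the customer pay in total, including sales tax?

Wireless earbuds $169.21: electronic goods → 6.75% + 2.5% municipal = 9.25% → $15.65
Area rug (5x8) $182.11: home furniture → 8.75% + 2.75% municipal = 11.5% → $20.94
Picture frame (8x10) $28.38: general merchandise → 3% + 2% municipal = 5% → $1.42
Nightstand $65.51: home furniture → 8.75% + 2.75% municipal = 11.5% → $7.53
Haircut $55.57: taxable services → 0% + 1% municipal = 1% → $0.56
Scarf $39.59: clothing & footwear → 9.75% + 3% municipal = 12.75% → $5.05
Garment alterations $37.18: taxable services → 0% + 1% municipal = 1% → $0.37
Bluetooth speaker $37.82: electronic goods → 6.75% + 2.5% municipal = 9.25% → $3.50
Umbrella $28.63: general merchandise → 3% + 2% municipal = 5% → $1.43
Tablet $704.70: electronic goods → 6.75% + 2.5% municipal = 9.25% → $65.18
Subtotal = $1348.70; tax = $121.63; total due = $1470.33

$1470.33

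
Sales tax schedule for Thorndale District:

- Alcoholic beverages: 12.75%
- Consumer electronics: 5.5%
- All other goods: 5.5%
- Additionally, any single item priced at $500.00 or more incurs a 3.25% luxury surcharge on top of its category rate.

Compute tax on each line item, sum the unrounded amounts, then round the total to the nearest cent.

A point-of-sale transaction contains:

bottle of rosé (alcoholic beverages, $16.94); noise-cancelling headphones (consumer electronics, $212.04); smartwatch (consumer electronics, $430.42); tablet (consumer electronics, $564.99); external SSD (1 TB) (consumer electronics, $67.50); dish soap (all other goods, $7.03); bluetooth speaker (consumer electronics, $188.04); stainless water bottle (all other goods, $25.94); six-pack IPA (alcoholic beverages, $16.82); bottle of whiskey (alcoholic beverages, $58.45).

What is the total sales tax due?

Bottle of rosé $16.94: alcoholic beverages → 12.75% → $2.15985
Noise-cancelling headphones $212.04: consumer electronics → 5.5% → $11.6622
Smartwatch $430.42: consumer electronics → 5.5% → $23.6731
Tablet $564.99: consumer electronics → 5.5% + 3.25% surcharge = 8.75% → $49.436625
External SSD (1 TB) $67.50: consumer electronics → 5.5% → $3.7125
Dish soap $7.03: all other goods → 5.5% → $0.38665
Bluetooth speaker $188.04: consumer electronics → 5.5% → $10.3422
Stainless water bottle $25.94: all other goods → 5.5% → $1.4267
Six-pack IPA $16.82: alcoholic beverages → 12.75% → $2.14455
Bottle of whiskey $58.45: alcoholic beverages → 12.75% → $7.452375
Unrounded tax sum = $112.39675 → $112.40

$112.40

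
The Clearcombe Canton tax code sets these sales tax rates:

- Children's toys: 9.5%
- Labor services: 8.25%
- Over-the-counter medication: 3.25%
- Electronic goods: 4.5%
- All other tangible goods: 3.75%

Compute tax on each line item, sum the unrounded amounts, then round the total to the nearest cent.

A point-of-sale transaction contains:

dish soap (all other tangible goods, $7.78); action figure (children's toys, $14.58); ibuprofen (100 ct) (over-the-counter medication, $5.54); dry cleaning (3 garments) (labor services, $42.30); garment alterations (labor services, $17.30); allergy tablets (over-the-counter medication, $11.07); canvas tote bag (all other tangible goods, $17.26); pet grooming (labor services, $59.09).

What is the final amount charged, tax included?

Dish soap $7.78: all other tangible goods → 3.75% → $0.29175
Action figure $14.58: children's toys → 9.5% → $1.3851
Ibuprofen (100 ct) $5.54: over-the-counter medication → 3.25% → $0.18005
Dry cleaning (3 garments) $42.30: labor services → 8.25% → $3.48975
Garment alterations $17.30: labor services → 8.25% → $1.42725
Allergy tablets $11.07: over-the-counter medication → 3.25% → $0.359775
Canvas tote bag $17.26: all other tangible goods → 3.75% → $0.64725
Pet grooming $59.09: labor services → 8.25% → $4.874925
Subtotal = $174.92; unrounded tax = $12.65585 → $12.66; total due = $187.58

$187.58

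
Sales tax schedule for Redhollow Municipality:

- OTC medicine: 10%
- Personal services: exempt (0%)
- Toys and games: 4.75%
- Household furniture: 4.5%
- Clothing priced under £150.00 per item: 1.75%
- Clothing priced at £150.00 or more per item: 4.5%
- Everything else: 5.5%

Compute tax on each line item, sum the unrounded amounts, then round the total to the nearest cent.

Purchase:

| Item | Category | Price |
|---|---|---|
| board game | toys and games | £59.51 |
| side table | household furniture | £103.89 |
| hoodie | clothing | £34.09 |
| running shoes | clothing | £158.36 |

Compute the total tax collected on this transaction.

£15.22

Board game £59.51: toys and games → 4.75% → £2.826725
Side table £103.89: household furniture → 4.5% → £4.67505
Hoodie £34.09: clothing, under £150.00 → 1.75% → £0.596575
Running shoes £158.36: clothing, £150.00 or more → 4.5% → £7.1262
Unrounded tax sum = £15.22455 → £15.22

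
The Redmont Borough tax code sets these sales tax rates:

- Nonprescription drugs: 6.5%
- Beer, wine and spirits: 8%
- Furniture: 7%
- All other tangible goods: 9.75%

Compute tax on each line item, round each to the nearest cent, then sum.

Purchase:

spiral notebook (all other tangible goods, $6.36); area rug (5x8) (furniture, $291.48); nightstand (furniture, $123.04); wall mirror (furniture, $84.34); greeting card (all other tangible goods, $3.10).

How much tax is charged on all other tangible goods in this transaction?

$0.92

Spiral notebook $6.36: all other tangible goods → 9.75% → $0.62
Greeting card $3.10: all other tangible goods → 9.75% → $0.30
Tax on all other tangible goods = $0.62 + $0.30 = $0.92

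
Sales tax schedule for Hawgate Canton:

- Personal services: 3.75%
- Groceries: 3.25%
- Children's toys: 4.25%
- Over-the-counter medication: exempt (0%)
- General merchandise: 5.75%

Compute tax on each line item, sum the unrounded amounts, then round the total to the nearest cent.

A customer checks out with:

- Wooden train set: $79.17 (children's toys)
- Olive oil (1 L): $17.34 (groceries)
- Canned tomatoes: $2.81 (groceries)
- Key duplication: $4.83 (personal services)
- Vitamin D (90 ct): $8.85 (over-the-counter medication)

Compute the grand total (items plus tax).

Wooden train set $79.17: children's toys → 4.25% → $3.364725
Olive oil (1 L) $17.34: groceries → 3.25% → $0.56355
Canned tomatoes $2.81: groceries → 3.25% → $0.091325
Key duplication $4.83: personal services → 3.75% → $0.181125
Vitamin D (90 ct) $8.85: over-the-counter medication → 0% → $0.00
Subtotal = $113.00; unrounded tax = $4.200725 → $4.20; total due = $117.20

$117.20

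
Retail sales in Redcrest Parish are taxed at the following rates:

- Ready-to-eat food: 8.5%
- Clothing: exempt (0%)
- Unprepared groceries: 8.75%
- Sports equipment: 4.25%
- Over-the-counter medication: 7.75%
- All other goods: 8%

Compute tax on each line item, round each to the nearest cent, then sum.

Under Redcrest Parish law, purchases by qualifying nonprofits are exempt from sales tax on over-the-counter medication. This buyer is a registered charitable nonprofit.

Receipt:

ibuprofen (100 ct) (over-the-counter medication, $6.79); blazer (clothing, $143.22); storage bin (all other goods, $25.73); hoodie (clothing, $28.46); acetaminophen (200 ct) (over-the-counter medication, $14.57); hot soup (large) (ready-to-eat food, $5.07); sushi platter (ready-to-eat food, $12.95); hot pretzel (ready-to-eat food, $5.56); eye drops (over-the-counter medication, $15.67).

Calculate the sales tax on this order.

$4.06

Ibuprofen (100 ct) $6.79: over-the-counter medication, buyer-exempt → 0% → $0.00
Blazer $143.22: clothing → 0% → $0.00
Storage bin $25.73: all other goods → 8% → $2.06
Hoodie $28.46: clothing → 0% → $0.00
Acetaminophen (200 ct) $14.57: over-the-counter medication, buyer-exempt → 0% → $0.00
Hot soup (large) $5.07: ready-to-eat food → 8.5% → $0.43
Sushi platter $12.95: ready-to-eat food → 8.5% → $1.10
Hot pretzel $5.56: ready-to-eat food → 8.5% → $0.47
Eye drops $15.67: over-the-counter medication, buyer-exempt → 0% → $0.00
Total tax = $2.06 + $0.43 + $1.10 + $0.47 = $4.06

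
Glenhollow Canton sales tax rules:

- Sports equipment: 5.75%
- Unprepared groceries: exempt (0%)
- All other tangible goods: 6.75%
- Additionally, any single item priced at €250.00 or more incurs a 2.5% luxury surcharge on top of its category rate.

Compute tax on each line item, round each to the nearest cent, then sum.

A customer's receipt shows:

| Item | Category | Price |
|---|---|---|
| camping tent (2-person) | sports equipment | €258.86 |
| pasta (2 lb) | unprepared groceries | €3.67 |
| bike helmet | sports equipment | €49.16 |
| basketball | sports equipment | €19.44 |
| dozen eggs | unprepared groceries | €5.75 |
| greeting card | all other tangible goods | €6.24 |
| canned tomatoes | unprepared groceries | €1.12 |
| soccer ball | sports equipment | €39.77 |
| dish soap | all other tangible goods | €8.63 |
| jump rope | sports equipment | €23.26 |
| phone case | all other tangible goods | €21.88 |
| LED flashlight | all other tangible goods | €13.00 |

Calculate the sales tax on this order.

€32.30

Camping tent (2-person) €258.86: sports equipment → 5.75% + 2.5% surcharge = 8.25% → €21.36
Pasta (2 lb) €3.67: unprepared groceries → 0% → €0.00
Bike helmet €49.16: sports equipment → 5.75% → €2.83
Basketball €19.44: sports equipment → 5.75% → €1.12
Dozen eggs €5.75: unprepared groceries → 0% → €0.00
Greeting card €6.24: all other tangible goods → 6.75% → €0.42
Canned tomatoes €1.12: unprepared groceries → 0% → €0.00
Soccer ball €39.77: sports equipment → 5.75% → €2.29
Dish soap €8.63: all other tangible goods → 6.75% → €0.58
Jump rope €23.26: sports equipment → 5.75% → €1.34
Phone case €21.88: all other tangible goods → 6.75% → €1.48
LED flashlight €13.00: all other tangible goods → 6.75% → €0.88
Total tax = €21.36 + €2.83 + €1.12 + €0.42 + €2.29 + €0.58 + €1.34 + €1.48 + €0.88 = €32.30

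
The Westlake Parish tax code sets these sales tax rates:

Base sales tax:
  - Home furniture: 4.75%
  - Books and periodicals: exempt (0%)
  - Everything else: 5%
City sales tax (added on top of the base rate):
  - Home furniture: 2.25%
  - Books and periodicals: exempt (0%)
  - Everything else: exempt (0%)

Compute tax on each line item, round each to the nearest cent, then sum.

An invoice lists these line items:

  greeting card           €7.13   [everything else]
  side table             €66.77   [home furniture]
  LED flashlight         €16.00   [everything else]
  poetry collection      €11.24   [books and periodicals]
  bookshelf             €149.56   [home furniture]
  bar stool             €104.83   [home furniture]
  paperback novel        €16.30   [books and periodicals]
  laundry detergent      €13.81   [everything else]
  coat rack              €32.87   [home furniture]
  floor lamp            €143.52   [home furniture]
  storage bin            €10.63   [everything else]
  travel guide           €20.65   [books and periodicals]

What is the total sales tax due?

€37.21

Greeting card €7.13: everything else → 5% + 0% city = 5% → €0.36
Side table €66.77: home furniture → 4.75% + 2.25% city = 7% → €4.67
LED flashlight €16.00: everything else → 5% + 0% city = 5% → €0.80
Poetry collection €11.24: books and periodicals → 0% + 0% city = 0% → €0.00
Bookshelf €149.56: home furniture → 4.75% + 2.25% city = 7% → €10.47
Bar stool €104.83: home furniture → 4.75% + 2.25% city = 7% → €7.34
Paperback novel €16.30: books and periodicals → 0% + 0% city = 0% → €0.00
Laundry detergent €13.81: everything else → 5% + 0% city = 5% → €0.69
Coat rack €32.87: home furniture → 4.75% + 2.25% city = 7% → €2.30
Floor lamp €143.52: home furniture → 4.75% + 2.25% city = 7% → €10.05
Storage bin €10.63: everything else → 5% + 0% city = 5% → €0.53
Travel guide €20.65: books and periodicals → 0% + 0% city = 0% → €0.00
Total tax = €0.36 + €4.67 + €0.80 + €10.47 + €7.34 + €0.69 + €2.30 + €10.05 + €0.53 = €37.21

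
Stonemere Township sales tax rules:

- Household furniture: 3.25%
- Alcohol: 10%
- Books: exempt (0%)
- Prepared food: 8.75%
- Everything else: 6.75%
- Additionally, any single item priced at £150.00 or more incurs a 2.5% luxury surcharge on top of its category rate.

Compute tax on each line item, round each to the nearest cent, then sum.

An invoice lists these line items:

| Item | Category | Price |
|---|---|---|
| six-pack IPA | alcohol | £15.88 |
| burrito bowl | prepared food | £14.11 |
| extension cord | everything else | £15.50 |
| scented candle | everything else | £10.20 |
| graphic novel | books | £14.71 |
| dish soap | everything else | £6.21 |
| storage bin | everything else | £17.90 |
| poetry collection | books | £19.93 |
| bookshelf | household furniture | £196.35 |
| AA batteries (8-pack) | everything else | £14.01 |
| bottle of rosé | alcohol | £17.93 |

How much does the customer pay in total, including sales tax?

£362.95

Six-pack IPA £15.88: alcohol → 10% → £1.59
Burrito bowl £14.11: prepared food → 8.75% → £1.23
Extension cord £15.50: everything else → 6.75% → £1.05
Scented candle £10.20: everything else → 6.75% → £0.69
Graphic novel £14.71: books → 0% → £0.00
Dish soap £6.21: everything else → 6.75% → £0.42
Storage bin £17.90: everything else → 6.75% → £1.21
Poetry collection £19.93: books → 0% → £0.00
Bookshelf £196.35: household furniture → 3.25% + 2.5% surcharge = 5.75% → £11.29
AA batteries (8-pack) £14.01: everything else → 6.75% → £0.95
Bottle of rosé £17.93: alcohol → 10% → £1.79
Subtotal = £342.73; tax = £20.22; total due = £362.95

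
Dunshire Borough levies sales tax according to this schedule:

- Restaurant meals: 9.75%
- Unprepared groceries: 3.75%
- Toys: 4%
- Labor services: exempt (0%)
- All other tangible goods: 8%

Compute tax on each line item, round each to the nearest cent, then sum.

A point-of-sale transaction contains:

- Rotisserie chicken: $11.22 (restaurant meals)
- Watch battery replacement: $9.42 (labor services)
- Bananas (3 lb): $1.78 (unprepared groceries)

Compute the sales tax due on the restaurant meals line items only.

Rotisserie chicken $11.22: restaurant meals → 9.75% → $1.09
Tax on restaurant meals = $1.09

$1.09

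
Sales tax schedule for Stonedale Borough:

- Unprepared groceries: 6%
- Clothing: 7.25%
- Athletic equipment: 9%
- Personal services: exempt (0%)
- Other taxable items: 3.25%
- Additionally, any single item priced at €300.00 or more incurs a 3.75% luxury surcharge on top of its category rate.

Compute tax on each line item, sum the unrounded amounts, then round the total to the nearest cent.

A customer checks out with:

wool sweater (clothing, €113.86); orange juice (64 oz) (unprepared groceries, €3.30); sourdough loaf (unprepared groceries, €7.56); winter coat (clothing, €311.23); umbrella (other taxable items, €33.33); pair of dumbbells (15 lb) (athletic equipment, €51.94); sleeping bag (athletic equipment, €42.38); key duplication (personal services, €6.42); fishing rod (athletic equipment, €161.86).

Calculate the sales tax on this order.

€67.28

Wool sweater €113.86: clothing → 7.25% → €8.25485
Orange juice (64 oz) €3.30: unprepared groceries → 6% → €0.198
Sourdough loaf €7.56: unprepared groceries → 6% → €0.4536
Winter coat €311.23: clothing → 7.25% + 3.75% surcharge = 11% → €34.2353
Umbrella €33.33: other taxable items → 3.25% → €1.083225
Pair of dumbbells (15 lb) €51.94: athletic equipment → 9% → €4.6746
Sleeping bag €42.38: athletic equipment → 9% → €3.8142
Key duplication €6.42: personal services → 0% → €0.00
Fishing rod €161.86: athletic equipment → 9% → €14.5674
Unrounded tax sum = €67.281175 → €67.28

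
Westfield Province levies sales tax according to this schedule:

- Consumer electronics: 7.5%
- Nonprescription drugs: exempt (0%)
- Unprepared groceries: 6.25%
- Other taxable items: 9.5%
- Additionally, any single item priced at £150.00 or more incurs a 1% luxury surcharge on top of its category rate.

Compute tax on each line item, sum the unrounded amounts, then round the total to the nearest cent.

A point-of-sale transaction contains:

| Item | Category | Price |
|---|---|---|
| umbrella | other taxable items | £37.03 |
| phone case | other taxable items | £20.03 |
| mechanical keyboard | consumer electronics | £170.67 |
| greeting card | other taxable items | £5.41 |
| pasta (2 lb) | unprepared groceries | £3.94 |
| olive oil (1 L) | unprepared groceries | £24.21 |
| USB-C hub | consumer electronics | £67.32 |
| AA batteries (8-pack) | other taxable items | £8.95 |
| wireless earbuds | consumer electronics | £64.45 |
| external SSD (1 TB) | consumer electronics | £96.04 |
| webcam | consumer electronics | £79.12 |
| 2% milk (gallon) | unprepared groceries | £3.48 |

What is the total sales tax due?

£46.29

Umbrella £37.03: other taxable items → 9.5% → £3.51785
Phone case £20.03: other taxable items → 9.5% → £1.90285
Mechanical keyboard £170.67: consumer electronics → 7.5% + 1% surcharge = 8.5% → £14.50695
Greeting card £5.41: other taxable items → 9.5% → £0.51395
Pasta (2 lb) £3.94: unprepared groceries → 6.25% → £0.24625
Olive oil (1 L) £24.21: unprepared groceries → 6.25% → £1.513125
USB-C hub £67.32: consumer electronics → 7.5% → £5.049
AA batteries (8-pack) £8.95: other taxable items → 9.5% → £0.85025
Wireless earbuds £64.45: consumer electronics → 7.5% → £4.83375
External SSD (1 TB) £96.04: consumer electronics → 7.5% → £7.203
Webcam £79.12: consumer electronics → 7.5% → £5.934
2% milk (gallon) £3.48: unprepared groceries → 6.25% → £0.2175
Unrounded tax sum = £46.288475 → £46.29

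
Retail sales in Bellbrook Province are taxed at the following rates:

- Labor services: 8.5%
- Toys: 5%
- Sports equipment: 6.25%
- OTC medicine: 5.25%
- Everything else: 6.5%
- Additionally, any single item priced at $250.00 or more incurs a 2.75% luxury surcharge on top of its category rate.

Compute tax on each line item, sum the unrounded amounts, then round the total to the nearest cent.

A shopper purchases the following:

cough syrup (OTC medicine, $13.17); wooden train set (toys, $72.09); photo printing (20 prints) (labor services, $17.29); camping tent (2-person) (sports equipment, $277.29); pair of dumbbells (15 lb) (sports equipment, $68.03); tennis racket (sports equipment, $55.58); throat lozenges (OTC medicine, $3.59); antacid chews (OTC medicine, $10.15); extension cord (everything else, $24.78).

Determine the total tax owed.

Cough syrup $13.17: OTC medicine → 5.25% → $0.691425
Wooden train set $72.09: toys → 5% → $3.6045
Photo printing (20 prints) $17.29: labor services → 8.5% → $1.46965
Camping tent (2-person) $277.29: sports equipment → 6.25% + 2.75% surcharge = 9% → $24.9561
Pair of dumbbells (15 lb) $68.03: sports equipment → 6.25% → $4.251875
Tennis racket $55.58: sports equipment → 6.25% → $3.47375
Throat lozenges $3.59: OTC medicine → 5.25% → $0.188475
Antacid chews $10.15: OTC medicine → 5.25% → $0.532875
Extension cord $24.78: everything else → 6.5% → $1.6107
Unrounded tax sum = $40.77935 → $40.78

$40.78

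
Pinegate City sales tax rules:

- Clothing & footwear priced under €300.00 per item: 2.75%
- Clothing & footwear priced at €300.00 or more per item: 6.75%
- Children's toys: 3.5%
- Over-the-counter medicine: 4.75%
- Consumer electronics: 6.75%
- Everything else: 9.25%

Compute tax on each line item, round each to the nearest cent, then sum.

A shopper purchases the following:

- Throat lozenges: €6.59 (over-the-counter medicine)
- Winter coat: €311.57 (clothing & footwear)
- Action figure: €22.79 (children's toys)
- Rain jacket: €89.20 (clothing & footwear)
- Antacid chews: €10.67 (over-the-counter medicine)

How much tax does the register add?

€25.10

Throat lozenges €6.59: over-the-counter medicine → 4.75% → €0.31
Winter coat €311.57: clothing & footwear, €300.00 or more → 6.75% → €21.03
Action figure €22.79: children's toys → 3.5% → €0.80
Rain jacket €89.20: clothing & footwear, under €300.00 → 2.75% → €2.45
Antacid chews €10.67: over-the-counter medicine → 4.75% → €0.51
Total tax = €0.31 + €21.03 + €0.80 + €2.45 + €0.51 = €25.10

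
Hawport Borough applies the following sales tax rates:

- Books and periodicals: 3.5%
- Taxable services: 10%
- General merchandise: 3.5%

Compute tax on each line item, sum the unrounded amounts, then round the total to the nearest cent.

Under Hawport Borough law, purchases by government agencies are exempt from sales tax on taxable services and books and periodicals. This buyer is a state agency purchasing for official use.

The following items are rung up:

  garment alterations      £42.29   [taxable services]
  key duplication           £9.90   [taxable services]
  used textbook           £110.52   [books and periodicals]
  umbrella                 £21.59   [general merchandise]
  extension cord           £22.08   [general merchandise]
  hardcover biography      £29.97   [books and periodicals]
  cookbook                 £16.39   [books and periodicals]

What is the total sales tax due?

Garment alterations £42.29: taxable services, buyer-exempt → 0% → £0.00
Key duplication £9.90: taxable services, buyer-exempt → 0% → £0.00
Used textbook £110.52: books and periodicals, buyer-exempt → 0% → £0.00
Umbrella £21.59: general merchandise → 3.5% → £0.75565
Extension cord £22.08: general merchandise → 3.5% → £0.7728
Hardcover biography £29.97: books and periodicals, buyer-exempt → 0% → £0.00
Cookbook £16.39: books and periodicals, buyer-exempt → 0% → £0.00
Unrounded tax sum = £1.52845 → £1.53

£1.53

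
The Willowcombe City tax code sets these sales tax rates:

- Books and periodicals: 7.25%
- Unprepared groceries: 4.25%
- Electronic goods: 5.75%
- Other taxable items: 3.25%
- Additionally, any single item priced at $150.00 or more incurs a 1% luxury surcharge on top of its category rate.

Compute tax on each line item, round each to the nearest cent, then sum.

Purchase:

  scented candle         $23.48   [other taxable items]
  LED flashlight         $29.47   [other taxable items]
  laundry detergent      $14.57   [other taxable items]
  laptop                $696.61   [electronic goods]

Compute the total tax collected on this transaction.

$49.21

Scented candle $23.48: other taxable items → 3.25% → $0.76
LED flashlight $29.47: other taxable items → 3.25% → $0.96
Laundry detergent $14.57: other taxable items → 3.25% → $0.47
Laptop $696.61: electronic goods → 5.75% + 1% surcharge = 6.75% → $47.02
Total tax = $0.76 + $0.96 + $0.47 + $47.02 = $49.21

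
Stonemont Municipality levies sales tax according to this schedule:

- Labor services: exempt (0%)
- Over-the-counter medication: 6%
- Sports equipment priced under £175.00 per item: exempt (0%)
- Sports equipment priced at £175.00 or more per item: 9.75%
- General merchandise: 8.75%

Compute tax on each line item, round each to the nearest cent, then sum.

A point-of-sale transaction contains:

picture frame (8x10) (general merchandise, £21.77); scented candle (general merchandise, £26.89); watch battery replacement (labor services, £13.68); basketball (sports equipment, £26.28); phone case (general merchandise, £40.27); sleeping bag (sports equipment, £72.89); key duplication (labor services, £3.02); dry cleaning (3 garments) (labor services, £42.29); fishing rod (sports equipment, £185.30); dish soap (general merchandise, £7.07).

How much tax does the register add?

£26.46

Picture frame (8x10) £21.77: general merchandise → 8.75% → £1.90
Scented candle £26.89: general merchandise → 8.75% → £2.35
Watch battery replacement £13.68: labor services → 0% → £0.00
Basketball £26.28: sports equipment, under £175.00 → 0% → £0.00
Phone case £40.27: general merchandise → 8.75% → £3.52
Sleeping bag £72.89: sports equipment, under £175.00 → 0% → £0.00
Key duplication £3.02: labor services → 0% → £0.00
Dry cleaning (3 garments) £42.29: labor services → 0% → £0.00
Fishing rod £185.30: sports equipment, £175.00 or more → 9.75% → £18.07
Dish soap £7.07: general merchandise → 8.75% → £0.62
Total tax = £1.90 + £2.35 + £3.52 + £18.07 + £0.62 = £26.46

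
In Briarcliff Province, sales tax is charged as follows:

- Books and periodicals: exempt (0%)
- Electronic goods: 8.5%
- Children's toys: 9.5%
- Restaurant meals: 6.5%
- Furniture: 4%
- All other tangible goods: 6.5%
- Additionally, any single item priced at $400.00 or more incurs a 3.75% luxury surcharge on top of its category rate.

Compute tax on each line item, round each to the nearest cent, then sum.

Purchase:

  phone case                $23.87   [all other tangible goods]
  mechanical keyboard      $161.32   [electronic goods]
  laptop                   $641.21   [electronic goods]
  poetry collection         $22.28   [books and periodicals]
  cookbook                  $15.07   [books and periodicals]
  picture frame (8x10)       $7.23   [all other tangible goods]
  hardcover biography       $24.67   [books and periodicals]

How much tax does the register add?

$94.28

Phone case $23.87: all other tangible goods → 6.5% → $1.55
Mechanical keyboard $161.32: electronic goods → 8.5% → $13.71
Laptop $641.21: electronic goods → 8.5% + 3.75% surcharge = 12.25% → $78.55
Poetry collection $22.28: books and periodicals → 0% → $0.00
Cookbook $15.07: books and periodicals → 0% → $0.00
Picture frame (8x10) $7.23: all other tangible goods → 6.5% → $0.47
Hardcover biography $24.67: books and periodicals → 0% → $0.00
Total tax = $1.55 + $13.71 + $78.55 + $0.47 = $94.28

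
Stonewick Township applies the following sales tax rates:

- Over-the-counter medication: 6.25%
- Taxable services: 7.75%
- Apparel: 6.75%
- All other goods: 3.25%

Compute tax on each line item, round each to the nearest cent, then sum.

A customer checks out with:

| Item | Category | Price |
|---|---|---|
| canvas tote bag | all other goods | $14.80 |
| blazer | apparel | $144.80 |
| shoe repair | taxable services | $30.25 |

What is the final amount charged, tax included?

Canvas tote bag $14.80: all other goods → 3.25% → $0.48
Blazer $144.80: apparel → 6.75% → $9.77
Shoe repair $30.25: taxable services → 7.75% → $2.34
Subtotal = $189.85; tax = $12.59; total due = $202.44

$202.44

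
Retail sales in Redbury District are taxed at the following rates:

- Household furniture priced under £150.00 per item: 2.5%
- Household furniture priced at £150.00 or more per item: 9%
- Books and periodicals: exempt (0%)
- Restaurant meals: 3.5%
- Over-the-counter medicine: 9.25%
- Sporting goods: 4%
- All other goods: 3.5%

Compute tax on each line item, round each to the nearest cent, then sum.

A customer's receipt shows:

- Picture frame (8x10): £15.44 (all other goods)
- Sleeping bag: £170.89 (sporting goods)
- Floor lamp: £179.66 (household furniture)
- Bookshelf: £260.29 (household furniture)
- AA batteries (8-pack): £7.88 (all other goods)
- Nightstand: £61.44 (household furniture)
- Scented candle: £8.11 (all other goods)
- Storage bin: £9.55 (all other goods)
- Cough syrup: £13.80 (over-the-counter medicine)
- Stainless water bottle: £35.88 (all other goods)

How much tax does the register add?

Picture frame (8x10) £15.44: all other goods → 3.5% → £0.54
Sleeping bag £170.89: sporting goods → 4% → £6.84
Floor lamp £179.66: household furniture, £150.00 or more → 9% → £16.17
Bookshelf £260.29: household furniture, £150.00 or more → 9% → £23.43
AA batteries (8-pack) £7.88: all other goods → 3.5% → £0.28
Nightstand £61.44: household furniture, under £150.00 → 2.5% → £1.54
Scented candle £8.11: all other goods → 3.5% → £0.28
Storage bin £9.55: all other goods → 3.5% → £0.33
Cough syrup £13.80: over-the-counter medicine → 9.25% → £1.28
Stainless water bottle £35.88: all other goods → 3.5% → £1.26
Total tax = £0.54 + £6.84 + £16.17 + £23.43 + £0.28 + £1.54 + £0.28 + £0.33 + £1.28 + £1.26 = £51.95

£51.95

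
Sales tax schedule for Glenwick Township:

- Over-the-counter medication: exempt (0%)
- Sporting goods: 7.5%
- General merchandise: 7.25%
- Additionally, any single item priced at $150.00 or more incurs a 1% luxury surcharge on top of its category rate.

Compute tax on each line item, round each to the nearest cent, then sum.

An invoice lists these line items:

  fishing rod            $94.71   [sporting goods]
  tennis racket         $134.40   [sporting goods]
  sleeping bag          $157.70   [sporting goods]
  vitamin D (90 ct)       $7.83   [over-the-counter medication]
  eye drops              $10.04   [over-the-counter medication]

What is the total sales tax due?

Fishing rod $94.71: sporting goods → 7.5% → $7.10
Tennis racket $134.40: sporting goods → 7.5% → $10.08
Sleeping bag $157.70: sporting goods → 7.5% + 1% surcharge = 8.5% → $13.40
Vitamin D (90 ct) $7.83: over-the-counter medication → 0% → $0.00
Eye drops $10.04: over-the-counter medication → 0% → $0.00
Total tax = $7.10 + $10.08 + $13.40 = $30.58

$30.58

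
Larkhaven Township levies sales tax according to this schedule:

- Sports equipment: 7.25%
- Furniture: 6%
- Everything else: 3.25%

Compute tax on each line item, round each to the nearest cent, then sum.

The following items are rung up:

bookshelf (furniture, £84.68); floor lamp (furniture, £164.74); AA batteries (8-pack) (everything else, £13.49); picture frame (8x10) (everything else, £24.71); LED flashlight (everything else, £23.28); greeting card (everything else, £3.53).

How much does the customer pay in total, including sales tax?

Bookshelf £84.68: furniture → 6% → £5.08
Floor lamp £164.74: furniture → 6% → £9.88
AA batteries (8-pack) £13.49: everything else → 3.25% → £0.44
Picture frame (8x10) £24.71: everything else → 3.25% → £0.80
LED flashlight £23.28: everything else → 3.25% → £0.76
Greeting card £3.53: everything else → 3.25% → £0.11
Subtotal = £314.43; tax = £17.07; total due = £331.50

£331.50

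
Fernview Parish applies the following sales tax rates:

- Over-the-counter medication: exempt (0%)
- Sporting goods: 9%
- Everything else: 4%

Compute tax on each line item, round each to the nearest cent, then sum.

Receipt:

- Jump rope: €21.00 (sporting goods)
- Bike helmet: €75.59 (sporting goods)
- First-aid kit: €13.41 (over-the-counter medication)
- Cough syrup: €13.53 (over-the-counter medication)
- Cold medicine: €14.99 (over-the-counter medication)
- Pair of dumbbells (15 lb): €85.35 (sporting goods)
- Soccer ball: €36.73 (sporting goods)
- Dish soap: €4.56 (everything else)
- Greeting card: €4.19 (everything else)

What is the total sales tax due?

Jump rope €21.00: sporting goods → 9% → €1.89
Bike helmet €75.59: sporting goods → 9% → €6.80
First-aid kit €13.41: over-the-counter medication → 0% → €0.00
Cough syrup €13.53: over-the-counter medication → 0% → €0.00
Cold medicine €14.99: over-the-counter medication → 0% → €0.00
Pair of dumbbells (15 lb) €85.35: sporting goods → 9% → €7.68
Soccer ball €36.73: sporting goods → 9% → €3.31
Dish soap €4.56: everything else → 4% → €0.18
Greeting card €4.19: everything else → 4% → €0.17
Total tax = €1.89 + €6.80 + €7.68 + €3.31 + €0.18 + €0.17 = €20.03

€20.03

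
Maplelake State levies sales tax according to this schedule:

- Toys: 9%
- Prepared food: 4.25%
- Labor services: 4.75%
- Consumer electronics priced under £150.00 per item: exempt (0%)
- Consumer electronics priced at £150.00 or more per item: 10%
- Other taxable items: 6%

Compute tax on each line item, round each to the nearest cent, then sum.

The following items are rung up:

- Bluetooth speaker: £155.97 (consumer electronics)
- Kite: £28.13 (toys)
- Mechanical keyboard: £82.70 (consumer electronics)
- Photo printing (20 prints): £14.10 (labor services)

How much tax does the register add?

Bluetooth speaker £155.97: consumer electronics, £150.00 or more → 10% → £15.60
Kite £28.13: toys → 9% → £2.53
Mechanical keyboard £82.70: consumer electronics, under £150.00 → 0% → £0.00
Photo printing (20 prints) £14.10: labor services → 4.75% → £0.67
Total tax = £15.60 + £2.53 + £0.67 = £18.80

£18.80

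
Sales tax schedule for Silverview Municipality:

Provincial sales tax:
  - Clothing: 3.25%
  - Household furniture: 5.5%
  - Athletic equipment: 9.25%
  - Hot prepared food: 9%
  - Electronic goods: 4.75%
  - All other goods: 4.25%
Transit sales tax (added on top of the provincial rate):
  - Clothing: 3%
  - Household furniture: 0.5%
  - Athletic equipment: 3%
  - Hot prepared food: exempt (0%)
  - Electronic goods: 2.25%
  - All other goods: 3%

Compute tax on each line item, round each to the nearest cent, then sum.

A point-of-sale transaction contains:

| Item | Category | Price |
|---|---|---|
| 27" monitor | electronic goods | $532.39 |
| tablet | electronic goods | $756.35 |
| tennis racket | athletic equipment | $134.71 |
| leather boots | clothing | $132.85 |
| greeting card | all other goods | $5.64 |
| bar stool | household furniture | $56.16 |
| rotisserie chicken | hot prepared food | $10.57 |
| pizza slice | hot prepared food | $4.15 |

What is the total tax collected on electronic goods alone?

27" monitor $532.39: electronic goods → 4.75% + 2.25% transit = 7% → $37.27
Tablet $756.35: electronic goods → 4.75% + 2.25% transit = 7% → $52.94
Tax on electronic goods = $37.27 + $52.94 = $90.21

$90.21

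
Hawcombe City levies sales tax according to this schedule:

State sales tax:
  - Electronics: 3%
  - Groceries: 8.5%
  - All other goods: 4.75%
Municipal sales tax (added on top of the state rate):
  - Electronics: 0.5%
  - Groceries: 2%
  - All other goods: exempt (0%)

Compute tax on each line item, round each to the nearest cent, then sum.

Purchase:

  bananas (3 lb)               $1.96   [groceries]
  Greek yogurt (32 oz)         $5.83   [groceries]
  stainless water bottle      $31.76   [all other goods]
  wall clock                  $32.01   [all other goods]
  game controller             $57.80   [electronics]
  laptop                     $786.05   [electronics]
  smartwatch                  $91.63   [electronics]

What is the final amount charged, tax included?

Bananas (3 lb) $1.96: groceries → 8.5% + 2% municipal = 10.5% → $0.21
Greek yogurt (32 oz) $5.83: groceries → 8.5% + 2% municipal = 10.5% → $0.61
Stainless water bottle $31.76: all other goods → 4.75% + 0% municipal = 4.75% → $1.51
Wall clock $32.01: all other goods → 4.75% + 0% municipal = 4.75% → $1.52
Game controller $57.80: electronics → 3% + 0.5% municipal = 3.5% → $2.02
Laptop $786.05: electronics → 3% + 0.5% municipal = 3.5% → $27.51
Smartwatch $91.63: electronics → 3% + 0.5% municipal = 3.5% → $3.21
Subtotal = $1007.04; tax = $36.59; total due = $1043.63

$1043.63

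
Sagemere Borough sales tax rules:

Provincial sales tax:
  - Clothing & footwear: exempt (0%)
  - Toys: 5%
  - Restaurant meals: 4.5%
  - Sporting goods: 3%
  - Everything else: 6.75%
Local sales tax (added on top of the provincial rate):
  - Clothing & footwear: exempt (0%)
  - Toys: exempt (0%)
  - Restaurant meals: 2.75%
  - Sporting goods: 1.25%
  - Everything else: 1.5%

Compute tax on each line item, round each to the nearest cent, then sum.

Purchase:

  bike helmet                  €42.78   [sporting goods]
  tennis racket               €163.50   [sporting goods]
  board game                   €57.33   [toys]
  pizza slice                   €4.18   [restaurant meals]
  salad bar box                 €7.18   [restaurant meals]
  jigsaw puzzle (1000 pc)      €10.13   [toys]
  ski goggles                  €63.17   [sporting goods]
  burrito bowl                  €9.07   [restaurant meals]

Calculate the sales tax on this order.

€16.31

Bike helmet €42.78: sporting goods → 3% + 1.25% local = 4.25% → €1.82
Tennis racket €163.50: sporting goods → 3% + 1.25% local = 4.25% → €6.95
Board game €57.33: toys → 5% + 0% local = 5% → €2.87
Pizza slice €4.18: restaurant meals → 4.5% + 2.75% local = 7.25% → €0.30
Salad bar box €7.18: restaurant meals → 4.5% + 2.75% local = 7.25% → €0.52
Jigsaw puzzle (1000 pc) €10.13: toys → 5% + 0% local = 5% → €0.51
Ski goggles €63.17: sporting goods → 3% + 1.25% local = 4.25% → €2.68
Burrito bowl €9.07: restaurant meals → 4.5% + 2.75% local = 7.25% → €0.66
Total tax = €1.82 + €6.95 + €2.87 + €0.30 + €0.52 + €0.51 + €2.68 + €0.66 = €16.31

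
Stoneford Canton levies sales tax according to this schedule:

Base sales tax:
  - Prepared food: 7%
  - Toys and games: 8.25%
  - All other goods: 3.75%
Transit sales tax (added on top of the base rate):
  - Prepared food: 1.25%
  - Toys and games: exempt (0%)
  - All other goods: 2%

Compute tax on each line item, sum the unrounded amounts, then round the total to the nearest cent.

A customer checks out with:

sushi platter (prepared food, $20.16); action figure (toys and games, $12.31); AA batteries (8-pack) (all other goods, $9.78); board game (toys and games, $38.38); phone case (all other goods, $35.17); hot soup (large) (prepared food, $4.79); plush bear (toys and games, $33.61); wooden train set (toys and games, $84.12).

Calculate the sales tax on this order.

$18.54

Sushi platter $20.16: prepared food → 7% + 1.25% transit = 8.25% → $1.6632
Action figure $12.31: toys and games → 8.25% + 0% transit = 8.25% → $1.015575
AA batteries (8-pack) $9.78: all other goods → 3.75% + 2% transit = 5.75% → $0.56235
Board game $38.38: toys and games → 8.25% + 0% transit = 8.25% → $3.16635
Phone case $35.17: all other goods → 3.75% + 2% transit = 5.75% → $2.022275
Hot soup (large) $4.79: prepared food → 7% + 1.25% transit = 8.25% → $0.395175
Plush bear $33.61: toys and games → 8.25% + 0% transit = 8.25% → $2.772825
Wooden train set $84.12: toys and games → 8.25% + 0% transit = 8.25% → $6.9399
Unrounded tax sum = $18.53765 → $18.54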